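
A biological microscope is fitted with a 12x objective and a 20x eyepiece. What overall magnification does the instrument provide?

The overall magnification of a compound microscope is the product of the objective and eyepiece magnifications:
M = M_obj x M_eye = 12 x 20 = 240.

240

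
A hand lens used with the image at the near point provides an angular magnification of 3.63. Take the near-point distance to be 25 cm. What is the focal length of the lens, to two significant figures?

9.5 cm

For the image at the near point, M = 1 + D/f.
f = D/(M - 1) = 25/(3.63 - 1) = 9.506 cm.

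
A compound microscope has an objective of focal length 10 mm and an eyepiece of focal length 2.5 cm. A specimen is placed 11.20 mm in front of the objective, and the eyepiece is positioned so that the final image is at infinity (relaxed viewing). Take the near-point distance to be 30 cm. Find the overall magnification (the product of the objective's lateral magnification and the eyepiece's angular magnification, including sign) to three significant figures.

Convert to cm: f_obj = 10 mm = 1 cm; d_o = 11.20 mm = 1.12 cm.
Objective: 1/d_i = 1/f_obj - 1/d_o = 1/1 - 1/1.12 = 0.10714 cm^-1, so d_i = 9.333 cm.
m_obj = -d_i/d_o = -9.333/1.12 = -8.333.
Eyepiece angular magnification (image at infinity): M_eye = D/f_e = 30/2.5 = 12.000.
Overall M = m_obj x M_eye = (-8.333)(12.000) = -100.00.

-100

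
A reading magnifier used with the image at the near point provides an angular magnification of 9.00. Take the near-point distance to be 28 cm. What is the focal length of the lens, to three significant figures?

3.50 cm

For the image at the near point, M = 1 + D/f.
f = D/(M - 1) = 28/(9.0 - 1) = 3.500 cm.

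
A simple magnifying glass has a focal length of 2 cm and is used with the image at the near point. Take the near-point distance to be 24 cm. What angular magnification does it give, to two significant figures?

13

M = 1 + D/f = 1 + 24/2 = 13.000.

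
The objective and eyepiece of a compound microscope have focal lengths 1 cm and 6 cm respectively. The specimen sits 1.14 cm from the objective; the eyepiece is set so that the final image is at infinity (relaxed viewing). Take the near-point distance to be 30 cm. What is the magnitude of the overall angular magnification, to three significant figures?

Objective: 1/d_i = 1/f_obj - 1/d_o = 1/1 - 1/1.14 = 0.12281 cm^-1, so d_i = 8.143 cm.
m_obj = -d_i/d_o = -8.143/1.14 = -7.143.
Eyepiece angular magnification (image at infinity): M_eye = D/f_e = 30/6 = 5.000.
Overall M = m_obj x M_eye = (-7.143)(5.000) = -35.71.
|M| = 35.71.

35.7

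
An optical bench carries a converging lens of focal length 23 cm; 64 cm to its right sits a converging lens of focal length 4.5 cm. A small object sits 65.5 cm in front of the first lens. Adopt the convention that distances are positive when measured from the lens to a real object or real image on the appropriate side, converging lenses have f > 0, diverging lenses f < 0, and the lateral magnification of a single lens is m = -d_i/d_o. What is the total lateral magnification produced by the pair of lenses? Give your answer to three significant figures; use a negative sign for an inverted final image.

0.101

First lens: d_i1 = 1/(1/23 - 1/65.5) = 35.447 cm.
m_1 = -(35.447)/65.5 = -0.5412.
That image sits 28.553 cm in front of the second lens, so d_o2 = 28.553 cm.
Second lens: d_i2 = 1/(1/4.5 - 1/(28.553)) = 5.342 cm.
m_2 = -(5.342)/(28.553) = -0.1871.
The system's lateral magnification is m_1 m_2 = (-0.5412)(-0.1871) = 0.1012.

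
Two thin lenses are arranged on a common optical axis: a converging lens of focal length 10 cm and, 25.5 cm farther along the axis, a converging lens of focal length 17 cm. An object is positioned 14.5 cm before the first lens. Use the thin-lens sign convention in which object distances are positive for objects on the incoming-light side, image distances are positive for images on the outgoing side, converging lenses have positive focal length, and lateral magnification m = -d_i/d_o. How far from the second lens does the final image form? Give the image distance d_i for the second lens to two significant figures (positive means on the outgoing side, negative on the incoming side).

4.8 cm

Applying the thin-lens equation to the first lens, 1/10 = 1/14.5 + 1/d_i1, which gives d_i1 = 32.222 cm.
Since 32.222 cm > 25.5 cm, the first image lies past the second lens and serves as a virtual object: d_o2 = L - d_i1 = -6.722 cm.
Applying the thin-lens equation again with f_2 = 17 cm and d_o2 = -6.722 cm gives d_i2 = 4.817 cm.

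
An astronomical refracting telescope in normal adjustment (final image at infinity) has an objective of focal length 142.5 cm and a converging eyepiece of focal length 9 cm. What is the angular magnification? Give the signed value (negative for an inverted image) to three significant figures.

M = -f_obj/f_eye = -142.5/(9) = -15.833.

-15.8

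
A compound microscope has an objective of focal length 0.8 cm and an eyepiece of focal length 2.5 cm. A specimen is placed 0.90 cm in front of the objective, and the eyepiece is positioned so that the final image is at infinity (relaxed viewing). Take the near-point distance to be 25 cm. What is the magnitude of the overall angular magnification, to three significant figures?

80.0

Objective: 1/d_i = 1/f_obj - 1/d_o = 1/0.8 - 1/0.90 = 0.13889 cm^-1, so d_i = 7.200 cm.
m_obj = -d_i/d_o = -7.200/0.90 = -8.000.
Eyepiece angular magnification (image at infinity): M_eye = D/f_e = 25/2.5 = 10.000.
Overall M = m_obj x M_eye = (-8.000)(10.000) = -80.00.
|M| = 80.00.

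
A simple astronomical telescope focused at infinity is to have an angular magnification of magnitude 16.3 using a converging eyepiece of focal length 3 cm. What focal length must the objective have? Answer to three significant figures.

48.9 cm

|M| = f_obj/|f_eye|, so f_obj = |M| x |f_eye| = 16.3 x 3 = 48.900 cm.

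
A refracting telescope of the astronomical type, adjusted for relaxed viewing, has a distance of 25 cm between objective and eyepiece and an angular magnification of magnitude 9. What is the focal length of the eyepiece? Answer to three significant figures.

In normal adjustment the tube length equals f_obj + f_eye and |M| = f_obj/f_eye.
So f_obj = 9 f_eye and 9 f_eye + f_eye = 25 cm, giving f_eye = 25/10 = 2.500 cm and f_obj = 22.500 cm.

2.50 cm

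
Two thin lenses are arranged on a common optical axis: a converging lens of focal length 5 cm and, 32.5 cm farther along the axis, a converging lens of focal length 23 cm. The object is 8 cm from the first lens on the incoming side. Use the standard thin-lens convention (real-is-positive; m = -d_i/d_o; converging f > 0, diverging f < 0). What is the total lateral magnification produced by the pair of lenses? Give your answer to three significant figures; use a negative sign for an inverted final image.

-10.0

Lens 1: 1/d_i1 = 1/f_1 - 1/d_o1 = 1/5 - 1/8 = 0.07500 cm^-1, so d_i1 = 13.333 cm.
m_1 = -(13.333)/8 = -1.6667.
That image sits 19.167 cm in front of the second lens, so d_o2 = 19.167 cm.
Lens 2: 1/d_i2 = 1/f_2 - 1/d_o2 = 1/23 - 1/(19.167) = -0.00870 cm^-1, so d_i2 = -115.000 cm.
m_2 = -(-115.000)/(19.167) = 6.0000.
Total m = m_1 x m_2 = (-1.6667)(6.0000) = -10.0000.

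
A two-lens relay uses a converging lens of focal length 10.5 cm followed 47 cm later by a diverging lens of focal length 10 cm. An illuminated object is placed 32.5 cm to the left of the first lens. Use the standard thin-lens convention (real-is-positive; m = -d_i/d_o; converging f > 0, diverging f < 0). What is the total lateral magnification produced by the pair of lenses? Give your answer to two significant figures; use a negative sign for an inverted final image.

Lens 1: 1/d_i1 = 1/f_1 - 1/d_o1 = 1/10.5 - 1/32.5 = 0.06447 cm^-1, so d_i1 = 15.511 cm.
m_1 = -(15.511)/32.5 = -0.4773.
Object distance for lens 2: d_o2 = 47 - 15.511 = 31.489 cm.
Lens 2: 1/d_i2 = 1/f_2 - 1/d_o2 = 1/(-10) - 1/(31.489) = -0.13176 cm^-1, so d_i2 = -7.590 cm.
m_2 = -(-7.590)/(31.489) = 0.2410.
Total m = m_1 x m_2 = (-0.4773)(0.2410) = -0.1150.

-0.12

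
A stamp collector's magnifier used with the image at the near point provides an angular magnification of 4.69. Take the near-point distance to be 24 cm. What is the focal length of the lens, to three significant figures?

For the image at the near point, M = 1 + D/f.
f = D/(M - 1) = 24/(4.69 - 1) = 6.504 cm.

6.50 cm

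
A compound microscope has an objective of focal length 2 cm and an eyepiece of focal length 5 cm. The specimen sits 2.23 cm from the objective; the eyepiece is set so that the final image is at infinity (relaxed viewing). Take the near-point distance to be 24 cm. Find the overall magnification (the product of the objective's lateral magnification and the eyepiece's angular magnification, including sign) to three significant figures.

-41.7

Objective: 1/d_i = 1/f_obj - 1/d_o = 1/2 - 1/2.23 = 0.05157 cm^-1, so d_i = 19.391 cm.
m_obj = -d_i/d_o = -19.391/2.23 = -8.696.
Eyepiece angular magnification (image at infinity): M_eye = D/f_e = 24/5 = 4.800.
Overall M = m_obj x M_eye = (-8.696)(4.800) = -41.74.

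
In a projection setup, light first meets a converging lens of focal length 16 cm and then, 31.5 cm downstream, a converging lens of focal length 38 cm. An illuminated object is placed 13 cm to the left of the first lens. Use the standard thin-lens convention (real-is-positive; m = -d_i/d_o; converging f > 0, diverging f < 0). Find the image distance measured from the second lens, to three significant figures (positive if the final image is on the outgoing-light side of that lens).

61.0 cm

First lens: d_i1 = 1/(1/16 - 1/13) = -69.333 cm.
The intermediate image is virtual, 69.333 cm to the left of lens 1, so d_o2 = L - d_i1 = 31.5 - (-69.333) = 100.833 cm.
Second lens: d_i2 = 1/(1/38 - 1/(100.833)) = 60.981 cm.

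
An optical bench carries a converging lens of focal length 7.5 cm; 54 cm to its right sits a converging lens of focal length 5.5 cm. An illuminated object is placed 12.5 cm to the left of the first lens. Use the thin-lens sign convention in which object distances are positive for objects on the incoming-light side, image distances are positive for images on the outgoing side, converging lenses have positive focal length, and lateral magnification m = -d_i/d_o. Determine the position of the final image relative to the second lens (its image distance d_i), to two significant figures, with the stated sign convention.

6.5 cm

Applying the thin-lens equation to the first lens, 1/7.5 = 1/12.5 + 1/d_i1, which gives d_i1 = 18.750 cm.
That image sits 35.250 cm in front of the second lens, so d_o2 = 35.250 cm.
Applying the thin-lens equation again with f_2 = 5.5 cm and d_o2 = 35.250 cm gives d_i2 = 6.517 cm.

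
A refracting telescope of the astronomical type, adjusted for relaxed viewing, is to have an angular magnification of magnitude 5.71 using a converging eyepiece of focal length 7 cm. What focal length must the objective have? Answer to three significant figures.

|M| = f_obj/|f_eye|, so f_obj = |M| x |f_eye| = 5.71 x 7 = 39.970 cm.

40.0 cm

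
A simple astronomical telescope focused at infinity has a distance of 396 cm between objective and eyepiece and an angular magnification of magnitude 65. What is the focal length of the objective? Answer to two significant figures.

390 cm

In normal adjustment the tube length equals f_obj + f_eye and |M| = f_obj/f_eye.
So f_obj = 65 f_eye and 65 f_eye + f_eye = 396 cm, giving f_eye = 396/66 = 6.000 cm and f_obj = 390.000 cm.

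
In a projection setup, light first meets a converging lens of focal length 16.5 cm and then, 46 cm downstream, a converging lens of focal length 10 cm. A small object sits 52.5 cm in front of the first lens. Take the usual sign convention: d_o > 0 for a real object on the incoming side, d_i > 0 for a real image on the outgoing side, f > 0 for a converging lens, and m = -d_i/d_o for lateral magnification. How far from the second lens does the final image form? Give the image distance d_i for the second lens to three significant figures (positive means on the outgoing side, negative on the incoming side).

Lens 1: 1/d_i1 = 1/f_1 - 1/d_o1 = 1/16.5 - 1/52.5 = 0.04156 cm^-1, so d_i1 = 24.062 cm.
That image sits 21.938 cm in front of the second lens, so d_o2 = 21.938 cm.
Lens 2: 1/d_i2 = 1/f_2 - 1/d_o2 = 1/10 - 1/(21.938) = 0.05442 cm^-1, so d_i2 = 18.377 cm.

18.4 cm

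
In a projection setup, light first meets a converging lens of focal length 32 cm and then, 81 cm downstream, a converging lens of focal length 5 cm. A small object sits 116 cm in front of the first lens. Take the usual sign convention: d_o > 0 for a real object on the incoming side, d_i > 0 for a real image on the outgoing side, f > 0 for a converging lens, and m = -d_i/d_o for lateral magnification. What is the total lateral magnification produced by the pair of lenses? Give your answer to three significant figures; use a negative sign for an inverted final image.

Applying the thin-lens equation to the first lens, 1/32 = 1/116 + 1/d_i1, which gives d_i1 = 44.190 cm.
Its lateral magnification is m_1 = -d_i1/d_o1 = -(44.190)/116 = -0.3810.
That image sits 36.810 cm in front of the second lens, so d_o2 = 36.810 cm.
Applying the thin-lens equation again with f_2 = 5 cm and d_o2 = 36.810 cm gives d_i2 = 5.786 cm.
m_2 = -(5.786)/(36.810) = -0.1572.
Overall magnification: m = m_1 m_2 = 0.0599.

0.0599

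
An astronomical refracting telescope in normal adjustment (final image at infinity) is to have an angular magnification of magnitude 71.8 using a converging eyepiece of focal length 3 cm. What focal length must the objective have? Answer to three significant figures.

215 cm

|M| = f_obj/|f_eye|, so f_obj = |M| x |f_eye| = 71.8 x 3 = 215.400 cm.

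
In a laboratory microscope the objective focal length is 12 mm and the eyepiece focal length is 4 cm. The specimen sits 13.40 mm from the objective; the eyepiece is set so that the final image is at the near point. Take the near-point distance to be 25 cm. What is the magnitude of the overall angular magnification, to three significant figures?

62.1

Convert to cm: f_obj = 12 mm = 1.2 cm; d_o = 13.40 mm = 1.34 cm.
Objective: 1/d_i = 1/f_obj - 1/d_o = 1/1.2 - 1/1.34 = 0.08706 cm^-1, so d_i = 11.486 cm.
m_obj = -d_i/d_o = -11.486/1.34 = -8.571.
Eyepiece angular magnification (image at near point): M_eye = 1 + D/f_e = 1 + 25/4 = 7.250.
Overall M = m_obj x M_eye = (-8.571)(7.250) = -62.14.
|M| = 62.14.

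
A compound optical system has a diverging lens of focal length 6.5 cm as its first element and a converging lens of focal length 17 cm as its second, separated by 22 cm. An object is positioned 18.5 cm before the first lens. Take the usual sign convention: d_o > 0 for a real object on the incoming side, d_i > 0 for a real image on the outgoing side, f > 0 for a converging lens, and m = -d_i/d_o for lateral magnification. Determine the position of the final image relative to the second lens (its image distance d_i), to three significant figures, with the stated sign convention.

46.5 cm

Lens 1: 1/d_i1 = 1/f_1 - 1/d_o1 = 1/(-6.5) - 1/18.5 = -0.20790 cm^-1, so d_i1 = -4.810 cm.
With d_i1 < 0 the first image is virtual and lies on the object side; the object distance for lens 2 is d_o2 = 22 - (-4.810) = 26.810 cm.
Lens 2: 1/d_i2 = 1/f_2 - 1/d_o2 = 1/17 - 1/(26.810) = 0.02152 cm^-1, so d_i2 = 46.460 cm.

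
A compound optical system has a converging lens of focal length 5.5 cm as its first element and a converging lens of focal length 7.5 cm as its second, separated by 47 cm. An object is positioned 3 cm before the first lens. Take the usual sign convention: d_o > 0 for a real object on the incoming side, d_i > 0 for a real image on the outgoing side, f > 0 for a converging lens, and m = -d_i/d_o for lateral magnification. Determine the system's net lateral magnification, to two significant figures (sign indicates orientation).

Lens 1: 1/d_i1 = 1/f_1 - 1/d_o1 = 1/5.5 - 1/3 = -0.15152 cm^-1, so d_i1 = -6.600 cm.
m_1 = -(-6.600)/3 = 2.2000.
The intermediate image is virtual, 6.600 cm to the left of lens 1, so d_o2 = L - d_i1 = 47 - (-6.600) = 53.600 cm.
Lens 2: 1/d_i2 = 1/f_2 - 1/d_o2 = 1/7.5 - 1/(53.600) = 0.11468 cm^-1, so d_i2 = 8.720 cm.
m_2 = -(8.720)/(53.600) = -0.1627.
Overall magnification: m = m_1 m_2 = -0.3579.

-0.36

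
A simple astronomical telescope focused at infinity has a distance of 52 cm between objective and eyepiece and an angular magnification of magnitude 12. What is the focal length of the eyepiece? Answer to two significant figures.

In normal adjustment the tube length equals f_obj + f_eye and |M| = f_obj/f_eye.
So f_obj = 12 f_eye and 12 f_eye + f_eye = 52 cm, giving f_eye = 52/13 = 4.000 cm and f_obj = 48.000 cm.

4.0 cm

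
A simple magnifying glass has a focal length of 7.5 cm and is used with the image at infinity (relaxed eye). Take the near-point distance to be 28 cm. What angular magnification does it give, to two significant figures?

M = D/f = 28/7.5 = 3.733.

3.7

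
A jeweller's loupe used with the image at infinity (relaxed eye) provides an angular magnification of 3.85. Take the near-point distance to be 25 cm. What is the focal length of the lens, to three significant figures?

6.49 cm

For the image at infinity, M = D/f.
f = D/M = 25/3.85 = 6.494 cm.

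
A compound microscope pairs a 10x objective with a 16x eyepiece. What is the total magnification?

160

The overall magnification of a compound microscope is the product of the objective and eyepiece magnifications:
M = M_obj x M_eye = 10 x 16 = 160.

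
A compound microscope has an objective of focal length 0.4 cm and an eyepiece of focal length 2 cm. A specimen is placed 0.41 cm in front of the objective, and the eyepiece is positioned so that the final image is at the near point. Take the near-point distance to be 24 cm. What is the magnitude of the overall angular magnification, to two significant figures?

Objective: 1/d_i = 1/f_obj - 1/d_o = 1/0.4 - 1/0.41 = 0.06098 cm^-1, so d_i = 16.400 cm.
m_obj = -d_i/d_o = -16.400/0.41 = -40.000.
Eyepiece angular magnification (image at near point): M_eye = 1 + D/f_e = 1 + 24/2 = 13.000.
Overall M = m_obj x M_eye = (-40.000)(13.000) = -520.00.
|M| = 520.00.

520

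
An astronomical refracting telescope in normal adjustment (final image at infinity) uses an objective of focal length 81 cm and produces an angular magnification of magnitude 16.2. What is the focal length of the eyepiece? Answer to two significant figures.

|M| = f_obj/f_eye, so f_eye = f_obj/|M| = 81/16.2 = 5.000 cm.

5.0 cm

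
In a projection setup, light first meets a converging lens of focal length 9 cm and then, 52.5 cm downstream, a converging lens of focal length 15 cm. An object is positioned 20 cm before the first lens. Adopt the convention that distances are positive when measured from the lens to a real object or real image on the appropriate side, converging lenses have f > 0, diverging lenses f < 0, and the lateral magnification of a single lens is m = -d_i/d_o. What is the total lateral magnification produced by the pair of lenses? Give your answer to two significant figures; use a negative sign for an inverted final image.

0.58

First lens: d_i1 = 1/(1/9 - 1/20) = 16.364 cm.
m_1 = -(16.364)/20 = -0.8182.
Object distance for lens 2: d_o2 = 52.5 - 16.364 = 36.136 cm.
Second lens: d_i2 = 1/(1/15 - 1/(36.136)) = 25.645 cm.
m_2 = -(25.645)/(36.136) = -0.7097.
Overall magnification: m = m_1 m_2 = 0.5806.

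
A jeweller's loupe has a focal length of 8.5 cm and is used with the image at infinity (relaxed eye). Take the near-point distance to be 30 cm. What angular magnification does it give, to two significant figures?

M = D/f = 30/8.5 = 3.529.

3.5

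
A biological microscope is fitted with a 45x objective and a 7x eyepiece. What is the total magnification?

The overall magnification of a compound microscope is the product of the objective and eyepiece magnifications:
M = M_obj x M_eye = 45 x 7 = 315.

315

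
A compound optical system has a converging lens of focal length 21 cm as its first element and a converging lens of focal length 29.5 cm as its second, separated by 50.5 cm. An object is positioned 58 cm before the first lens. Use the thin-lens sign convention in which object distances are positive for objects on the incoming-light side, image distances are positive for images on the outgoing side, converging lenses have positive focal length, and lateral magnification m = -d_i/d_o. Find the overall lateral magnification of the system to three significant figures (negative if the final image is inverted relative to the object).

-1.40

First lens: d_i1 = 1/(1/21 - 1/58) = 32.919 cm.
m_1 = -(32.919)/58 = -0.5676.
The intermediate image is 32.919 cm to the right of lens 1, so d_o2 = L - d_i1 = 50.5 - 32.919 = 17.581 cm.
Second lens: d_i2 = 1/(1/29.5 - 1/(17.581)) = -43.514 cm.
m_2 = -(-43.514)/(17.581) = 2.4751.
Overall magnification: m = m_1 m_2 = -1.4048.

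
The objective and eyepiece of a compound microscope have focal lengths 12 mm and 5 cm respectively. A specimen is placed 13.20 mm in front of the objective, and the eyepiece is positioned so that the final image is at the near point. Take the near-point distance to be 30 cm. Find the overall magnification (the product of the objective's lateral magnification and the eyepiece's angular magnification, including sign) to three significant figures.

-70.0

Convert to cm: f_obj = 12 mm = 1.2 cm; d_o = 13.20 mm = 1.32 cm.
Objective: 1/d_i = 1/f_obj - 1/d_o = 1/1.2 - 1/1.32 = 0.07576 cm^-1, so d_i = 13.200 cm.
m_obj = -d_i/d_o = -13.200/1.32 = -10.000.
Eyepiece angular magnification (image at near point): M_eye = 1 + D/f_e = 1 + 30/5 = 7.000.
Overall M = m_obj x M_eye = (-10.000)(7.000) = -70.00.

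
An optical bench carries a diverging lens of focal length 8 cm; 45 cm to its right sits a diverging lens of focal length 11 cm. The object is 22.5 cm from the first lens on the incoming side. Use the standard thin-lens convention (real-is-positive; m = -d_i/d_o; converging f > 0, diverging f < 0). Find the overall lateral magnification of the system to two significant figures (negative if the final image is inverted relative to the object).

Lens 1: 1/d_i1 = 1/f_1 - 1/d_o1 = 1/(-8) - 1/22.5 = -0.16944 cm^-1, so d_i1 = -5.902 cm.
m_1 = -(-5.902)/22.5 = 0.2623.
The intermediate image is virtual, 5.902 cm to the left of lens 1, so d_o2 = L - d_i1 = 45 - (-5.902) = 50.902 cm.
Lens 2: 1/d_i2 = 1/f_2 - 1/d_o2 = 1/(-11) - 1/(50.902) = -0.11055 cm^-1, so d_i2 = -9.045 cm.
m_2 = -(-9.045)/(50.902) = 0.1777.
The system's lateral magnification is m_1 m_2 = (0.2623)(0.1777) = 0.0466.

0.047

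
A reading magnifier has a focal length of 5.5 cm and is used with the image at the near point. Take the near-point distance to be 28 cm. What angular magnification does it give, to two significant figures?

M = 1 + D/f = 1 + 28/5.5 = 6.091.

6.1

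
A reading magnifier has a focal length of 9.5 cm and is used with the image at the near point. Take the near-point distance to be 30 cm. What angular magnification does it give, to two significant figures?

M = 1 + D/f = 1 + 30/9.5 = 4.158.

4.2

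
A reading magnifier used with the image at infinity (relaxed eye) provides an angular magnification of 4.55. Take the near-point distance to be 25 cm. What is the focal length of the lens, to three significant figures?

For the image at infinity, M = D/f.
f = D/M = 25/4.55 = 5.495 cm.

5.49 cm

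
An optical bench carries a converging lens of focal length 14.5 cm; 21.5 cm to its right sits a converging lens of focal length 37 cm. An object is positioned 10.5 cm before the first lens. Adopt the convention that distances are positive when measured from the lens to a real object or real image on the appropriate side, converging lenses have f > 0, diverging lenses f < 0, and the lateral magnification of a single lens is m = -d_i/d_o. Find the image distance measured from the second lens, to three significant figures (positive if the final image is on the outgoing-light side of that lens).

97.7 cm

First lens: d_i1 = 1/(1/14.5 - 1/10.5) = -38.063 cm.
The intermediate image is virtual, 38.063 cm to the left of lens 1, so d_o2 = L - d_i1 = 21.5 - (-38.063) = 59.563 cm.
Second lens: d_i2 = 1/(1/37 - 1/(59.563)) = 97.676 cm.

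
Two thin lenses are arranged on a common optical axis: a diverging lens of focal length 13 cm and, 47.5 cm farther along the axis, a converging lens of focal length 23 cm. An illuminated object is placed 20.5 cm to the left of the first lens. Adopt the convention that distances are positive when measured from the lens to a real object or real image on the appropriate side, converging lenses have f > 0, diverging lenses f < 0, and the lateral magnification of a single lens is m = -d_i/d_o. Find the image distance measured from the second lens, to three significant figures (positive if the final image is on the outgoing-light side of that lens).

Lens 1: 1/d_i1 = 1/f_1 - 1/d_o1 = 1/(-13) - 1/20.5 = -0.12570 cm^-1, so d_i1 = -7.955 cm.
The intermediate image is virtual, 7.955 cm to the left of lens 1, so d_o2 = L - d_i1 = 47.5 - (-7.955) = 55.455 cm.
Lens 2: 1/d_i2 = 1/f_2 - 1/d_o2 = 1/23 - 1/(55.455) = 0.02545 cm^-1, so d_i2 = 39.299 cm.

39.3 cm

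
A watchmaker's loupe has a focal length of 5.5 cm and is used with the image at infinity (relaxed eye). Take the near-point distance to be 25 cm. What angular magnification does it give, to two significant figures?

M = D/f = 25/5.5 = 4.545.

4.5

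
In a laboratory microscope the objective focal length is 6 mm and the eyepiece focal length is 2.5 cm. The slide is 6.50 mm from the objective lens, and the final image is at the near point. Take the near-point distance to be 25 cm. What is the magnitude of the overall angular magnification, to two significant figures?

Convert to cm: f_obj = 6 mm = 0.6 cm; d_o = 6.50 mm = 0.65 cm.
Objective: 1/d_i = 1/f_obj - 1/d_o = 1/0.6 - 1/0.65 = 0.12821 cm^-1, so d_i = 7.800 cm.
m_obj = -d_i/d_o = -7.800/0.65 = -12.000.
Eyepiece angular magnification (image at near point): M_eye = 1 + D/f_e = 1 + 25/2.5 = 11.000.
Overall M = m_obj x M_eye = (-12.000)(11.000) = -132.00.
|M| = 132.00.

130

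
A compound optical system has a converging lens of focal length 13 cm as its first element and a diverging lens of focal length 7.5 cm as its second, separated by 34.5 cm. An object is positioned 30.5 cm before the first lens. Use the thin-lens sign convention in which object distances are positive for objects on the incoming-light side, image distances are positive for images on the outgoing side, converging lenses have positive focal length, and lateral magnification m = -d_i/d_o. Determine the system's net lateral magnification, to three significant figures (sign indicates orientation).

Applying the thin-lens equation to the first lens, 1/13 = 1/30.5 + 1/d_i1, which gives d_i1 = 22.657 cm.
Its lateral magnification is m_1 = -d_i1/d_o1 = -(22.657)/30.5 = -0.7429.
The intermediate image is 22.657 cm to the right of lens 1, so d_o2 = L - d_i1 = 34.5 - 22.657 = 11.843 cm.
Applying the thin-lens equation again with f_2 = -7.5 cm and d_o2 = 11.843 cm gives d_i2 = -4.592 cm.
m_2 = -(-4.592)/(11.843) = 0.3877.
Overall magnification: m = m_1 m_2 = -0.2880.

-0.288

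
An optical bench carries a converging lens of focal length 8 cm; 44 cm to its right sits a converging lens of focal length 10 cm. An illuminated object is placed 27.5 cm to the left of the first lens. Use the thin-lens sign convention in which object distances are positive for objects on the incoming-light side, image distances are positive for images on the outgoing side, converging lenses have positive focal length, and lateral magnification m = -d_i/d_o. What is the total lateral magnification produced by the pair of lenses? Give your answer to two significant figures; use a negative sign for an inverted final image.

Applying the thin-lens equation to the first lens, 1/8 = 1/27.5 + 1/d_i1, which gives d_i1 = 11.282 cm.
Its lateral magnification is m_1 = -d_i1/d_o1 = -(11.282)/27.5 = -0.4103.
That image sits 32.718 cm in front of the second lens, so d_o2 = 32.718 cm.
Applying the thin-lens equation again with f_2 = 10 cm and d_o2 = 32.718 cm gives d_i2 = 14.402 cm.
m_2 = -(14.402)/(32.718) = -0.4402.
The system's lateral magnification is m_1 m_2 = (-0.4103)(-0.4402) = 0.1806.

0.18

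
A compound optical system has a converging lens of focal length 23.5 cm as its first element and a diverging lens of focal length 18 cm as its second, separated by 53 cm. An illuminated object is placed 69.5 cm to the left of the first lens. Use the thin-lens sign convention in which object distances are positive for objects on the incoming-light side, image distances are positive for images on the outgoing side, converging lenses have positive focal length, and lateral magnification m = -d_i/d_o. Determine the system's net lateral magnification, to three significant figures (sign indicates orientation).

Applying the thin-lens equation to the first lens, 1/23.5 = 1/69.5 + 1/d_i1, which gives d_i1 = 35.505 cm.
Its lateral magnification is m_1 = -d_i1/d_o1 = -(35.505)/69.5 = -0.5109.
The intermediate image is 35.505 cm to the right of lens 1, so d_o2 = L - d_i1 = 53 - 35.505 = 17.495 cm.
Applying the thin-lens equation again with f_2 = -18 cm and d_o2 = 17.495 cm gives d_i2 = -8.872 cm.
m_2 = -(-8.872)/(17.495) = 0.5071.
Overall magnification: m = m_1 m_2 = -0.2591.

-0.259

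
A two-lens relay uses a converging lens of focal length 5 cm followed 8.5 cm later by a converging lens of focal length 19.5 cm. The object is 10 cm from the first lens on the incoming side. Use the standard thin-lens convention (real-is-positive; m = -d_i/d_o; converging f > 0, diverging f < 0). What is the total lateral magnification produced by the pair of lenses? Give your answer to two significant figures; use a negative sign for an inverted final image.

-0.93

Applying the thin-lens equation to the first lens, 1/5 = 1/10 + 1/d_i1, which gives d_i1 = 10.000 cm.
Its lateral magnification is m_1 = -d_i1/d_o1 = -(10.000)/10 = -1.0000.
This image would form 10.000 cm past lens 1, i.e. 1.500 cm beyond lens 2, so it is a virtual object for lens 2: d_o2 = 8.5 - 10.000 = -1.500 cm.
Applying the thin-lens equation again with f_2 = 19.5 cm and d_o2 = -1.500 cm gives d_i2 = 1.393 cm.
m_2 = -(1.393)/(-1.500) = 0.9286.
Overall magnification: m = m_1 m_2 = -0.9286.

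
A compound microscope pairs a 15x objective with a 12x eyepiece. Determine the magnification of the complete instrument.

180

The overall magnification of a compound microscope is the product of the objective and eyepiece magnifications:
M = M_obj x M_eye = 15 x 12 = 180.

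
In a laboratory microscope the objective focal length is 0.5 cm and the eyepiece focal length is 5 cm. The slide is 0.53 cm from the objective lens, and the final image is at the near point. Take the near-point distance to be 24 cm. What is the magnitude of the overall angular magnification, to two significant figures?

97

Objective: 1/d_i = 1/f_obj - 1/d_o = 1/0.5 - 1/0.53 = 0.11321 cm^-1, so d_i = 8.833 cm.
m_obj = -d_i/d_o = -8.833/0.53 = -16.667.
Eyepiece angular magnification (image at near point): M_eye = 1 + D/f_e = 1 + 24/5 = 5.800.
Overall M = m_obj x M_eye = (-16.667)(5.800) = -96.67.
|M| = 96.67.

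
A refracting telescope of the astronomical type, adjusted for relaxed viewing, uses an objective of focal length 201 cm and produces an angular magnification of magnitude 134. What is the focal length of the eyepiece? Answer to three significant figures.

1.50 cm

|M| = f_obj/f_eye, so f_eye = f_obj/|M| = 201/134.0 = 1.500 cm.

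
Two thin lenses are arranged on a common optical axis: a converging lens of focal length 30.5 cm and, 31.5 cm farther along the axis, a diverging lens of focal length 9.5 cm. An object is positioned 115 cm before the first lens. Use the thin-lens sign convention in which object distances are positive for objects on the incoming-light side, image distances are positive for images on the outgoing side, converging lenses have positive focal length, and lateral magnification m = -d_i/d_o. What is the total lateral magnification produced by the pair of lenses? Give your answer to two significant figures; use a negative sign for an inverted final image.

6.7

Applying the thin-lens equation to the first lens, 1/30.5 = 1/115 + 1/d_i1, which gives d_i1 = 41.509 cm.
Its lateral magnification is m_1 = -d_i1/d_o1 = -(41.509)/115 = -0.3609.
Since 41.509 cm > 31.5 cm, the first image lies past the second lens and serves as a virtual object: d_o2 = L - d_i1 = -10.009 cm.
Applying the thin-lens equation again with f_2 = -9.5 cm and d_o2 = -10.009 cm gives d_i2 = -186.852 cm.
m_2 = -(-186.852)/(-10.009) = -18.6686.
Total m = m_1 x m_2 = (-0.3609)(-18.6686) = 6.7384.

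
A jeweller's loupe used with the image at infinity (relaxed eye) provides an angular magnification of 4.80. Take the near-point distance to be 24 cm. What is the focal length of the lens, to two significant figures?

5.0 cm

For the image at infinity, M = D/f.
f = D/M = 24/4.8 = 5.000 cm.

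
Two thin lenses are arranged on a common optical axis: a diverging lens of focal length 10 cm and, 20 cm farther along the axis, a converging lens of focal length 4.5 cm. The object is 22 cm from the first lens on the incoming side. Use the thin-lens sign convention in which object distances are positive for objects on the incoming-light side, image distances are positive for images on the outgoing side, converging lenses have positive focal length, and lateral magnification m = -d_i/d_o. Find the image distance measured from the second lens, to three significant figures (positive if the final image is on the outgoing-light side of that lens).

5.41 cm

Applying the thin-lens equation to the first lens, 1/(-10) = 1/22 + 1/d_i1, which gives d_i1 = -6.875 cm.
With d_i1 < 0 the first image is virtual and lies on the object side; the object distance for lens 2 is d_o2 = 20 - (-6.875) = 26.875 cm.
Applying the thin-lens equation again with f_2 = 4.5 cm and d_o2 = 26.875 cm gives d_i2 = 5.405 cm.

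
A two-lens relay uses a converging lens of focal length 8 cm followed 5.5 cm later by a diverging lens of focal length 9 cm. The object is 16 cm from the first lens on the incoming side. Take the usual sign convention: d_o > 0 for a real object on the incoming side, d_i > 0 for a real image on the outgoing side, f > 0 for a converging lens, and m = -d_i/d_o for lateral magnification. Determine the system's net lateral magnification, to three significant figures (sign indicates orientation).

6.00

First lens: d_i1 = 1/(1/8 - 1/16) = 16.000 cm.
m_1 = -(16.000)/16 = -1.0000.
This image would form 16.000 cm past lens 1, i.e. 10.500 cm beyond lens 2, so it is a virtual object for lens 2: d_o2 = 5.5 - 16.000 = -10.500 cm.
Second lens: d_i2 = 1/(1/(-9) - 1/(-10.500)) = -63.000 cm.
m_2 = -(-63.000)/(-10.500) = -6.0000.
The system's lateral magnification is m_1 m_2 = (-1.0000)(-6.0000) = 6.0000.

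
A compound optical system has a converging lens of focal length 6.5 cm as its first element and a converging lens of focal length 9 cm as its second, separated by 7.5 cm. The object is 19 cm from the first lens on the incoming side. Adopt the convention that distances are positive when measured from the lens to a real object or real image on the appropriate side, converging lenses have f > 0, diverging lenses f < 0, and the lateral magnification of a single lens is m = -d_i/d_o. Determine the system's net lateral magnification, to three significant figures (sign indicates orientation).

-0.411

First lens: d_i1 = 1/(1/6.5 - 1/19) = 9.880 cm.
m_1 = -(9.880)/19 = -0.5200.
Since 9.880 cm > 7.5 cm, the first image lies past the second lens and serves as a virtual object: d_o2 = L - d_i1 = -2.380 cm.
Second lens: d_i2 = 1/(1/9 - 1/(-2.380)) = 1.882 cm.
m_2 = -(1.882)/(-2.380) = 0.7909.
Overall magnification: m = m_1 m_2 = -0.4112.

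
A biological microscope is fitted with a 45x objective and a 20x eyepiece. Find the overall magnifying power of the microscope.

900

The overall magnification of a compound microscope is the product of the objective and eyepiece magnifications:
M = M_obj x M_eye = 45 x 20 = 900.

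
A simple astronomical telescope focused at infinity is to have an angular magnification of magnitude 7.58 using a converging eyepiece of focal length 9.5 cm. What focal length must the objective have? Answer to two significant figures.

72 cm

|M| = f_obj/|f_eye|, so f_obj = |M| x |f_eye| = 7.58 x 9.5 = 72.010 cm.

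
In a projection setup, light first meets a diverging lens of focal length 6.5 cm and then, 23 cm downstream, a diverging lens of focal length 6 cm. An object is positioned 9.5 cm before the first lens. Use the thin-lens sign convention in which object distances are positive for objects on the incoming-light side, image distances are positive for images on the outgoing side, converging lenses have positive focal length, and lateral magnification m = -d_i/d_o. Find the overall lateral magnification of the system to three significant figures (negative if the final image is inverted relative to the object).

Lens 1: 1/d_i1 = 1/f_1 - 1/d_o1 = 1/(-6.5) - 1/9.5 = -0.25911 cm^-1, so d_i1 = -3.859 cm.
m_1 = -(-3.859)/9.5 = 0.4062.
With d_i1 < 0 the first image is virtual and lies on the object side; the object distance for lens 2 is d_o2 = 23 - (-3.859) = 26.859 cm.
Lens 2: 1/d_i2 = 1/f_2 - 1/d_o2 = 1/(-6) - 1/(26.859) = -0.20390 cm^-1, so d_i2 = -4.904 cm.
m_2 = -(-4.904)/(26.859) = 0.1826.
Overall magnification: m = m_1 m_2 = 0.0742.

0.0742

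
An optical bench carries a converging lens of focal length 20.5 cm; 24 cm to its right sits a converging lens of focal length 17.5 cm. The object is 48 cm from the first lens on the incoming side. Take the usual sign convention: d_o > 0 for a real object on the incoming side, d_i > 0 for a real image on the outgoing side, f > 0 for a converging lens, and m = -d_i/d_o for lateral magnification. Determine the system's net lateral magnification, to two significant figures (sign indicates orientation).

First lens: d_i1 = 1/(1/20.5 - 1/48) = 35.782 cm.
m_1 = -(35.782)/48 = -0.7455.
This image would form 35.782 cm past lens 1, i.e. 11.782 cm beyond lens 2, so it is a virtual object for lens 2: d_o2 = 24 - 35.782 = -11.782 cm.
Second lens: d_i2 = 1/(1/17.5 - 1/(-11.782)) = 7.041 cm.
m_2 = -(7.041)/(-11.782) = 0.5976.
Overall magnification: m = m_1 m_2 = -0.4455.

-0.45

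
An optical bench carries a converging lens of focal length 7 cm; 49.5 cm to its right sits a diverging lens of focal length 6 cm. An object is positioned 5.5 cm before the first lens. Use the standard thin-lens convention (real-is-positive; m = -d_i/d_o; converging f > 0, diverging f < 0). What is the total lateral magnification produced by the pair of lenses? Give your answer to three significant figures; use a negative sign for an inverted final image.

0.345

First lens: d_i1 = 1/(1/7 - 1/5.5) = -25.667 cm.
m_1 = -(-25.667)/5.5 = 4.6667.
With d_i1 < 0 the first image is virtual and lies on the object side; the object distance for lens 2 is d_o2 = 49.5 - (-25.667) = 75.167 cm.
Second lens: d_i2 = 1/(1/(-6) - 1/(75.167)) = -5.556 cm.
m_2 = -(-5.556)/(75.167) = 0.0739.
The system's lateral magnification is m_1 m_2 = (4.6667)(0.0739) = 0.3450.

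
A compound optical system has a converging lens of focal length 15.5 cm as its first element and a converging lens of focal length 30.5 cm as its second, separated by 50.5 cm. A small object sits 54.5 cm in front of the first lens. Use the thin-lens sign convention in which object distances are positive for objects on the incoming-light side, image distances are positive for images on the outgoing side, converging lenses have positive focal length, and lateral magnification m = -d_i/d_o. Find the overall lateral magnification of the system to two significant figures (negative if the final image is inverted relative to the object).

-7.3

Applying the thin-lens equation to the first lens, 1/15.5 = 1/54.5 + 1/d_i1, which gives d_i1 = 21.660 cm.
Its lateral magnification is m_1 = -d_i1/d_o1 = -(21.660)/54.5 = -0.3974.
The intermediate image is 21.660 cm to the right of lens 1, so d_o2 = L - d_i1 = 50.5 - 21.660 = 28.840 cm.
Applying the thin-lens equation again with f_2 = 30.5 cm and d_o2 = 28.840 cm gives d_i2 = -529.805 cm.
m_2 = -(-529.805)/(28.840) = 18.3707.
Overall magnification: m = m_1 m_2 = -7.3012.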